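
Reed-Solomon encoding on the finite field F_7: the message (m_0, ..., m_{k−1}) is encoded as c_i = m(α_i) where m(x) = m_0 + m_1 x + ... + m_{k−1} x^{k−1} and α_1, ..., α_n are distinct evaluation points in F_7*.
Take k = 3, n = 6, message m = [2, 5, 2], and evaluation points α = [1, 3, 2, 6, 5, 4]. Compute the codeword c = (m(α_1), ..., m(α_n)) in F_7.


c = [2, 0, 6, 6, 0, 5]

Message polynomial: m(x) = 2 + 5·x + 2·x^2 (mod 7).
For each evaluation point α_i, compute m(α_i) mod 7:
  α_1 = 1: Horner steps 2 → 0 → 2, so m(1) = 2.
  α_2 = 3: Horner steps 2 → 4 → 0, so m(3) = 0.
  α_3 = 2: Horner steps 2 → 2 → 6, so m(2) = 6.
  α_4 = 6: Horner steps 2 → 3 → 6, so m(6) = 6.
  α_5 = 5: Horner steps 2 → 1 → 0, so m(5) = 0.
  α_6 = 4: Horner steps 2 → 6 → 5, so m(4) = 5.
Codeword c = [2, 0, 6, 6, 0, 5] ∈ F_7^6.


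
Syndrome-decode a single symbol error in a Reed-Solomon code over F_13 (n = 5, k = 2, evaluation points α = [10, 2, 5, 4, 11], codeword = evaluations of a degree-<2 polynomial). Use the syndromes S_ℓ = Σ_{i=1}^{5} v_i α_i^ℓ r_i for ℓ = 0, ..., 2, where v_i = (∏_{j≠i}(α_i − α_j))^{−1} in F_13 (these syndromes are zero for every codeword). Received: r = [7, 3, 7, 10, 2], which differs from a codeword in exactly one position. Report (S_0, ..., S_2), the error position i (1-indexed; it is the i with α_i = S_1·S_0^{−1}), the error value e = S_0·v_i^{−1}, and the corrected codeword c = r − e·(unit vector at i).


S = (4, 1, 10), error at position 1, error magnitude e = 2, c = [5, 3, 7, 10, 2].

Step 1: column multipliers v_i = (∏_{j≠i}(α_i − α_j))^{−1} mod 13.
  i = 1 (α = 10): (10−2)(10−5)(10−4)(10−11) = 8·5·6·(−1) = −240 ≡ 7, so v_1 = 7^{−1} = 2 (mod 13).
  i = 2 (α = 2): (2−10)(2−5)(2−4)(2−11) = (−8)·(−3)·(−2)·(−9) = 432 ≡ 3, so v_2 = 3^{−1} = 9 (mod 13).
  i = 3 (α = 5): (5−10)(5−2)(5−4)(5−11) = (−5)·3·1·(−6) = 90 ≡ 12, so v_3 = 12^{−1} = 12 (mod 13).
  i = 4 (α = 4): (4−10)(4−2)(4−5)(4−11) = (−6)·2·(−1)·(−7) = −84 ≡ 7, so v_4 = 7^{−1} = 2 (mod 13).
  i = 5 (α = 11): (11−10)(11−2)(11−5)(11−4) = 1·9·6·7 = 378 ≡ 1, so v_5 = 1^{−1} = 1 (mod 13).
  v = [2, 9, 12, 2, 1].
Step 2: syndromes of r = [7, 3, 7, 10, 2] (all sums mod 13).
  S_0 = Σ v_i r_i = 2·7 + 9·3 + 12·7 + 2·10 + 1·2 = 147 ≡ 4.
  S_1 = Σ v_i α_i r_i = 2·10·7 + 9·2·3 + 12·5·7 + 2·4·10 + 1·11·2 = 716 ≡ 1.
  α_i^2 mod 13 = [9, 4, 12, 3, 4].
  S_2 = Σ v_i α_i^2 r_i = 2·9·7 + 9·4·3 + 12·12·7 + 2·3·10 + 1·4·2 = 1310 ≡ 10.
  S = (4, 1, 10) ≠ 0, so r is not a codeword (an error is present).
Step 3: locate the error. For a single error e at position i, S_ℓ = v_i·e·α_i^ℓ, so α_err = S_1/S_0.
  S_0^{−1} = 4^{−1} = 10 (mod 13), so α_err = 1·10 = 10 ≡ 10 = α_1. Error position i = 1.
  Consistency check: S_2/S_1 = 10·1 = 10 ≡ 10 = α_err ✓ (single-error assumption holds).
Step 4: error magnitude e = S_0/v_1 = S_0·∏_{j≠1}(α_1 − α_j) = 4·7 = 28 ≡ 2 (mod 13).
Step 5: correct position 1: c_1 = r_1 − e = 7 − 2 ≡ 5 (mod 13). Hence c = [5, 3, 7, 10, 2].
  Check: interpolating c through the α_i gives m(x) = 9 + 10·x (degree < 2) with m(α_i) = c_i for every i, so c is indeed a codeword.


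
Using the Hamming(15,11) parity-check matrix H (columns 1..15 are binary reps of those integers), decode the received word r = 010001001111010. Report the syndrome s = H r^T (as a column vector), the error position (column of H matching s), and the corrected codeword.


s = (1, 1, 1, 0)^T, error position = 14, corrected codeword c = 010001001111000

Compute s = H r^T mod 2 one row at a time:
  s_1 = 0 + 1 + 1 + 1 + 1 + 0 + 1 + 0 = 5 ≡ 1 (mod 2).
  s_2 = 0 + 0 + 1 + 0 + 1 + 0 + 1 + 0 = 3 ≡ 1 (mod 2).
  s_3 = 1 + 0 + 1 + 0 + 1 + 1 + 1 + 0 = 5 ≡ 1 (mod 2).
  s_4 = 0 + 0 + 0 + 0 + 1 + 1 + 0 + 0 = 2 ≡ 0 (mod 2).
s = (1, 1, 1, 0)^T — this equals column 14 of H (binary 1110), so error is at position 14.
Correct: flip bit 14 of r = 010001001111010 to get c = 010001001111000.


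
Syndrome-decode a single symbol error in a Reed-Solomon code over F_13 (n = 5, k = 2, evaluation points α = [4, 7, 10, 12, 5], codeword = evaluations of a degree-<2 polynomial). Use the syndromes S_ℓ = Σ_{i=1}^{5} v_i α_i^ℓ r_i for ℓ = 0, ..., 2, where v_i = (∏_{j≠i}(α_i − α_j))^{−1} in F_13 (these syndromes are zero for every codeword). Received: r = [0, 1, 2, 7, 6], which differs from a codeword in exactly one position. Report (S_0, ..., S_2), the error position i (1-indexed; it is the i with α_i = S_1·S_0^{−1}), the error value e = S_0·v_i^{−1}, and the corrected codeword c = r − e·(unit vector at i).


S = (11, 3, 2), error at position 5, error magnitude e = 10, c = [0, 1, 2, 7, 9].

Step 1: column multipliers v_i = (∏_{j≠i}(α_i − α_j))^{−1} mod 13.
  i = 1 (α = 4): (4−7)(4−10)(4−12)(4−5) = (−3)·(−6)·(−8)·(−1) = 144 ≡ 1, so v_1 = 1^{−1} = 1 (mod 13).
  i = 2 (α = 7): (7−4)(7−10)(7−12)(7−5) = 3·(−3)·(−5)·2 = 90 ≡ 12, so v_2 = 12^{−1} = 12 (mod 13).
  i = 3 (α = 10): (10−4)(10−7)(10−12)(10−5) = 6·3·(−2)·5 = −180 ≡ 2, so v_3 = 2^{−1} = 7 (mod 13).
  i = 4 (α = 12): (12−4)(12−7)(12−10)(12−5) = 8·5·2·7 = 560 ≡ 1, so v_4 = 1^{−1} = 1 (mod 13).
  i = 5 (α = 5): (5−4)(5−7)(5−10)(5−12) = 1·(−2)·(−5)·(−7) = −70 ≡ 8, so v_5 = 8^{−1} = 5 (mod 13).
  v = [1, 12, 7, 1, 5].
Step 2: syndromes of r = [0, 1, 2, 7, 6] (all sums mod 13).
  S_0 = Σ v_i r_i = 1·0 + 12·1 + 7·2 + 1·7 + 5·6 = 63 ≡ 11.
  S_1 = Σ v_i α_i r_i = 1·4·0 + 12·7·1 + 7·10·2 + 1·12·7 + 5·5·6 = 458 ≡ 3.
  α_i^2 mod 13 = [3, 10, 9, 1, 12].
  S_2 = Σ v_i α_i^2 r_i = 1·3·0 + 12·10·1 + 7·9·2 + 1·1·7 + 5·12·6 = 613 ≡ 2.
  S = (11, 3, 2) ≠ 0, so r is not a codeword (an error is present).
Step 3: locate the error. For a single error e at position i, S_ℓ = v_i·e·α_i^ℓ, so α_err = S_1/S_0.
  S_0^{−1} = 11^{−1} = 6 (mod 13), so α_err = 3·6 = 18 ≡ 5 = α_5. Error position i = 5.
  Consistency check: S_2/S_1 = 2·9 = 18 ≡ 5 = α_err ✓ (single-error assumption holds).
Step 4: error magnitude e = S_0/v_5 = S_0·∏_{j≠5}(α_5 − α_j) = 11·8 = 88 ≡ 10 (mod 13).
Step 5: correct position 5: c_5 = r_5 − e = 6 − 10 ≡ 9 (mod 13). Hence c = [0, 1, 2, 7, 9].
  Check: interpolating c through the α_i gives m(x) = 3 + 9·x (degree < 2) with m(α_i) = c_i for every i, so c is indeed a codeword.


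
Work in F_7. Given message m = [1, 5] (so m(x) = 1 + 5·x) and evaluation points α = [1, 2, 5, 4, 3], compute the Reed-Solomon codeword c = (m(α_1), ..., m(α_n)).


c = [6, 4, 5, 0, 2]

Message polynomial: m(x) = 1 + 5·x (mod 7).
For each evaluation point α_i, compute m(α_i) mod 7:
  α_1 = 1: Horner steps 5 → 6, so m(1) = 6.
  α_2 = 2: Horner steps 5 → 4, so m(2) = 4.
  α_3 = 5: Horner steps 5 → 5, so m(5) = 5.
  α_4 = 4: Horner steps 5 → 0, so m(4) = 0.
  α_5 = 3: Horner steps 5 → 2, so m(3) = 2.
Codeword c = [6, 4, 5, 0, 2] ∈ F_7^5.


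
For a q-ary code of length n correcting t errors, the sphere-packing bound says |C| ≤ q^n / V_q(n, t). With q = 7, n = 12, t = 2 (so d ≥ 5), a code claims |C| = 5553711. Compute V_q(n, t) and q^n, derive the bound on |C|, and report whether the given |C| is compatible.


V_q(n, t) = 2449, q^n = 13841287201, Hamming bound = 5651811, |C| = 5553711 ≤ bound (satisfied).

Step 1: Compute V_q(n, t) = Σ_{j=0}^2 C(n, j) (q−1)^j.
  j = 0: C(12,0)·(6)^0 = 1·1 = 1.
  j = 1: C(12,1)·(6)^1 = 12·6 = 72.
  j = 2: C(12,2)·(6)^2 = 66·36 = 2376.
  V_q(n, t) = 1 + 72 + 2376 = 2449.
Step 2: q^n = 7^12 = 13841287201.
Step 3: Hamming bound ⌊q^n / V_q(n,t)⌋ = ⌊13841287201/2449⌋ = 5651811.
Step 4: Compare |C| = 5553711 to 5651811: satisfied.
The claimed |C| lies below the Hamming bound.


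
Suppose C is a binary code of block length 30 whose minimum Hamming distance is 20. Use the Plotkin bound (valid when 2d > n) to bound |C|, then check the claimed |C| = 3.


Plotkin bound M ≤ 4; given |C| = 3 ≤ bound (satisfied).

Check applicability: 2d = 40, n = 30.
2d − n = 10 > 0, so Plotkin applies.
Compute d/(2d−n) = 20/10 ≈ 2.0000.
⌊d/(2d−n)⌋ = 2.
Plotkin bound: M ≤ 2·2 = 4.
Given |C| = 3, check: satisfied.
This |C| is below the Plotkin bound.


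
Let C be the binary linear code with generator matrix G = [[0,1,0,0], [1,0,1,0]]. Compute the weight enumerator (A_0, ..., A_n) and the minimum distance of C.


Weight distribution: A_0 = 1, A_1 = 1, A_2 = 1, A_3 = 1. Minimum distance d = 1.

Enumerate all 2^2 = 4 messages m ∈ F_2^2.
For each, compute codeword c = mG in F_2^4, then tally its weight.
  m = 00 → c = 0000, weight = 0.
  m = 10 → c = 0100, weight = 1.
  m = 01 → c = 1010, weight = 2.
  m = 11 → c = 1110, weight = 3.
Tally weights:
  weight 0: 1 codewords.
  weight 1: 1 codewords.
  weight 2: 1 codewords.
  weight 3: 1 codewords.
Minimum distance d = smallest w > 0 with A_w > 0 = 1.
Sanity: Σ A_w = 4 = 2^2 = 4 ✓.


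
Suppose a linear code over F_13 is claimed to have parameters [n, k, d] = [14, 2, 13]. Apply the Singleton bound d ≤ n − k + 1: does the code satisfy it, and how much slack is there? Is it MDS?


Singleton RHS = n − k + 1 = 13, slack = 0, bound satisfied, MDS.

Singleton bound: d ≤ n − k + 1.
Here n = 14, k = 2, so n − k + 1 = 13.
Given d = 13, check d ≤ 13: YES.
Slack = (n − k + 1) − d = 0.
The code is MDS (slack = 0).
Description: the claimed parameters are [14, 2, 13]_13; such a code would be MDS (meets Singleton bound).


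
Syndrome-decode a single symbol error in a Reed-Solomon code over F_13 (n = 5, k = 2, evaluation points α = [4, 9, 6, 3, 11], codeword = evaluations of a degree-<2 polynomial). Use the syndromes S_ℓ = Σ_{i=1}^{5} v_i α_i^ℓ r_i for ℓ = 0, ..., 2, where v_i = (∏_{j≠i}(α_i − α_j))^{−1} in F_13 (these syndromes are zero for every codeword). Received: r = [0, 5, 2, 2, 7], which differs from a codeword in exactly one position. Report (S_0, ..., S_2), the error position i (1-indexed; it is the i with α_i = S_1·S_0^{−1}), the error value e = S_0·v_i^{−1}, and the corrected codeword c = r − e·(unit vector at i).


S = (3, 9, 1), error at position 4, error magnitude e = 3, c = [0, 5, 2, 12, 7].

Step 1: column multipliers v_i = (∏_{j≠i}(α_i − α_j))^{−1} mod 13.
  i = 1 (α = 4): (4−9)(4−6)(4−3)(4−11) = (−5)·(−2)·1·(−7) = −70 ≡ 8, so v_1 = 8^{−1} = 5 (mod 13).
  i = 2 (α = 9): (9−4)(9−6)(9−3)(9−11) = 5·3·6·(−2) = −180 ≡ 2, so v_2 = 2^{−1} = 7 (mod 13).
  i = 3 (α = 6): (6−4)(6−9)(6−3)(6−11) = 2·(−3)·3·(−5) = 90 ≡ 12, so v_3 = 12^{−1} = 12 (mod 13).
  i = 4 (α = 3): (3−4)(3−9)(3−6)(3−11) = (−1)·(−6)·(−3)·(−8) = 144 ≡ 1, so v_4 = 1^{−1} = 1 (mod 13).
  i = 5 (α = 11): (11−4)(11−9)(11−6)(11−3) = 7·2·5·8 = 560 ≡ 1, so v_5 = 1^{−1} = 1 (mod 13).
  v = [5, 7, 12, 1, 1].
Step 2: syndromes of r = [0, 5, 2, 2, 7] (all sums mod 13).
  S_0 = Σ v_i r_i = 5·0 + 7·5 + 12·2 + 1·2 + 1·7 = 68 ≡ 3.
  S_1 = Σ v_i α_i r_i = 5·4·0 + 7·9·5 + 12·6·2 + 1·3·2 + 1·11·7 = 542 ≡ 9.
  α_i^2 mod 13 = [3, 3, 10, 9, 4].
  S_2 = Σ v_i α_i^2 r_i = 5·3·0 + 7·3·5 + 12·10·2 + 1·9·2 + 1·4·7 = 391 ≡ 1.
  S = (3, 9, 1) ≠ 0, so r is not a codeword (an error is present).
Step 3: locate the error. For a single error e at position i, S_ℓ = v_i·e·α_i^ℓ, so α_err = S_1/S_0.
  S_0^{−1} = 3^{−1} = 9 (mod 13), so α_err = 9·9 = 81 ≡ 3 = α_4. Error position i = 4.
  Consistency check: S_2/S_1 = 1·3 = 3 ≡ 3 = α_err ✓ (single-error assumption holds).
Step 4: error magnitude e = S_0/v_4 = S_0·∏_{j≠4}(α_4 − α_j) = 3·1 = 3 ≡ 3 (mod 13).
Step 5: correct position 4: c_4 = r_4 − e = 2 − 3 ≡ 12 (mod 13). Hence c = [0, 5, 2, 12, 7].
  Check: interpolating c through the α_i gives m(x) = 9 + 1·x (degree < 2) with m(α_i) = c_i for every i, so c is indeed a codeword.


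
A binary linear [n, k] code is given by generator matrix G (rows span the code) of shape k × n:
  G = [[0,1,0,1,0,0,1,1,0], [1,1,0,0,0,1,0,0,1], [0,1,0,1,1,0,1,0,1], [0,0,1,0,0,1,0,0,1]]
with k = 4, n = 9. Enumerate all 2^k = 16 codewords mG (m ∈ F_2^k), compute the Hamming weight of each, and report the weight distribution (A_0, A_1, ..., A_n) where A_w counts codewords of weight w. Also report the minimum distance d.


Weight distribution: A_0 = 1, A_3 = 3, A_4 = 3, A_5 = 4, A_6 = 4, A_7 = 1. Minimum distance d = 3.

Enumerate all 2^4 = 16 messages m ∈ F_2^4.
For each, compute codeword c = mG in F_2^9, then tally its weight.
  m = 0000 → c = 000000000, weight = 0.
  m = 1000 → c = 010100110, weight = 4.
  m = 0100 → c = 110001001, weight = 4.
  m = 1100 → c = 100101111, weight = 6.
  m = 0010 → c = 010110101, weight = 5.
  m = 1010 → c = 000010011, weight = 3.
  m = 0110 → c = 100111100, weight = 5.
  m = 1110 → c = 110011010, weight = 5.
  m = 0001 → c = 001001001, weight = 3.
  m = 1001 → c = 011101111, weight = 7.
  m = 0101 → c = 111000000, weight = 3.
  m = 1101 → c = 101100110, weight = 5.
  m = 0011 → c = 011111100, weight = 6.
  m = 1011 → c = 001011010, weight = 4.
  m = 0111 → c = 101110101, weight = 6.
  m = 1111 → c = 111010011, weight = 6.
Tally weights:
  weight 0: 1 codewords.
  weight 3: 3 codewords.
  weight 4: 3 codewords.
  weight 5: 4 codewords.
  weight 6: 4 codewords.
  weight 7: 1 codewords.
Minimum distance d = smallest w > 0 with A_w > 0 = 3.
Sanity: Σ A_w = 16 = 2^4 = 16 ✓.


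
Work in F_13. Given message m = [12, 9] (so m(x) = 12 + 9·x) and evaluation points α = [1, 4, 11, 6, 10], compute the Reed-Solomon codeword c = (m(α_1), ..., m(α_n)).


c = [8, 9, 7, 1, 11]

Message polynomial: m(x) = 12 + 9·x (mod 13).
For each evaluation point α_i, compute m(α_i) mod 13:
  α_1 = 1: Horner steps 9 → 8, so m(1) = 8.
  α_2 = 4: Horner steps 9 → 9, so m(4) = 9.
  α_3 = 11: Horner steps 9 → 7, so m(11) = 7.
  α_4 = 6: Horner steps 9 → 1, so m(6) = 1.
  α_5 = 10: Horner steps 9 → 11, so m(10) = 11.
Codeword c = [8, 9, 7, 1, 11] ∈ F_13^5.


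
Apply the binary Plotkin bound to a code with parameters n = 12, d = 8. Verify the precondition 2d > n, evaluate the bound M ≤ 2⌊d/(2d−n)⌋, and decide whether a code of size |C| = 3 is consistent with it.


Plotkin bound M ≤ 4; given |C| = 3 ≤ bound (satisfied).

Check applicability: 2d = 16, n = 12.
2d − n = 4 > 0, so Plotkin applies.
Compute d/(2d−n) = 8/4 ≈ 2.0000.
⌊d/(2d−n)⌋ = 2.
Plotkin bound: M ≤ 2·2 = 4.
Given |C| = 3, check: satisfied.
This |C| is below the Plotkin bound.


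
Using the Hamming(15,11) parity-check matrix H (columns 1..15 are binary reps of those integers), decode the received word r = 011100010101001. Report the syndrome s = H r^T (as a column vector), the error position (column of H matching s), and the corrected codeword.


s = (0, 1, 0, 0)^T, error position = 4, corrected codeword c = 011000010101001

Compute s = H r^T mod 2 one row at a time:
  s_1 = 1 + 0 + 1 + 0 + 1 + 0 + 0 + 1 = 4 ≡ 0 (mod 2).
  s_2 = 1 + 0 + 0 + 0 + 1 + 0 + 0 + 1 = 3 ≡ 1 (mod 2).
  s_3 = 1 + 1 + 0 + 0 + 1 + 0 + 0 + 1 = 4 ≡ 0 (mod 2).
  s_4 = 0 + 1 + 0 + 0 + 0 + 0 + 0 + 1 = 2 ≡ 0 (mod 2).
s = (0, 1, 0, 0)^T — this equals column 4 of H (binary 0100), so error is at position 4.
Correct: flip bit 4 of r = 011100010101001 to get c = 011000010101001.


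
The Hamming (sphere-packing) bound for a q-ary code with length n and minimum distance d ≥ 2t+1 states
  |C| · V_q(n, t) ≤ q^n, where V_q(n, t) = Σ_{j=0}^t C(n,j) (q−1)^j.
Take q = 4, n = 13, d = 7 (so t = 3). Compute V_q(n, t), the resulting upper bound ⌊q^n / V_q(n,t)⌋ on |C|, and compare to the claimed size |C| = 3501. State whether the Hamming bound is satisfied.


V_q(n, t) = 8464, q^n = 67108864, Hamming bound = 7928, |C| = 3501 ≤ bound (satisfied).

Step 1: Compute V_q(n, t) = Σ_{j=0}^3 C(n, j) (q−1)^j.
  j = 0: C(13,0)·(3)^0 = 1·1 = 1.
  j = 1: C(13,1)·(3)^1 = 13·3 = 39.
  j = 2: C(13,2)·(3)^2 = 78·9 = 702.
  j = 3: C(13,3)·(3)^3 = 286·27 = 7722.
  V_q(n, t) = 1 + 39 + 702 + 7722 = 8464.
Step 2: q^n = 4^13 = 67108864.
Step 3: Hamming bound ⌊q^n / V_q(n,t)⌋ = ⌊67108864/8464⌋ = 7928.
Step 4: Compare |C| = 3501 to 7928: satisfied.
The claimed |C| lies below the Hamming bound.


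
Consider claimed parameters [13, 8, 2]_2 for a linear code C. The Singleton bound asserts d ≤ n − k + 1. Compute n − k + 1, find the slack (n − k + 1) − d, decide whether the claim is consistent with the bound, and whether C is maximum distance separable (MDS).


Singleton RHS = n − k + 1 = 6, slack = 4, bound satisfied, not MDS.

Singleton bound: d ≤ n − k + 1.
Here n = 13, k = 8, so n − k + 1 = 6.
Given d = 2, check d ≤ 6: YES.
Slack = (n − k + 1) − d = 4.
The code is NOT MDS (slack = 4 > 0).
Description: the claimed parameters are [13, 8, 2]_2; such a code would be non-MDS.


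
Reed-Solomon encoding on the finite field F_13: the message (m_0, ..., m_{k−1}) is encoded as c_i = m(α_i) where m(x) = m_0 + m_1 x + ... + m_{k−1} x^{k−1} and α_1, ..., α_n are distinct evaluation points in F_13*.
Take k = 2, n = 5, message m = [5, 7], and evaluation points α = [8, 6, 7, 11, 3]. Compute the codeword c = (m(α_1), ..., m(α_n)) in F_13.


c = [9, 8, 2, 4, 0]

Message polynomial: m(x) = 5 + 7·x (mod 13).
For each evaluation point α_i, compute m(α_i) mod 13:
  α_1 = 8: Horner steps 7 → 9, so m(8) = 9.
  α_2 = 6: Horner steps 7 → 8, so m(6) = 8.
  α_3 = 7: Horner steps 7 → 2, so m(7) = 2.
  α_4 = 11: Horner steps 7 → 4, so m(11) = 4.
  α_5 = 3: Horner steps 7 → 0, so m(3) = 0.
Codeword c = [9, 8, 2, 4, 0] ∈ F_13^5.


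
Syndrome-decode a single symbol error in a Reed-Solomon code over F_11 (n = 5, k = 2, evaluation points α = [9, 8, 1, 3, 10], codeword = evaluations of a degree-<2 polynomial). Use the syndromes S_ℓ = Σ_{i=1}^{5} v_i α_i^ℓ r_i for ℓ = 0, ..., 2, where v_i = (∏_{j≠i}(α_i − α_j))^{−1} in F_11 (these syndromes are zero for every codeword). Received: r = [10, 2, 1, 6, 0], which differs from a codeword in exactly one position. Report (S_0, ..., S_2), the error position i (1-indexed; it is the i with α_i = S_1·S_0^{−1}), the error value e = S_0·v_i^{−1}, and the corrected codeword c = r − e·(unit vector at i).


S = (3, 8, 3), error at position 5, error magnitude e = 4, c = [10, 2, 1, 6, 7].

Step 1: column multipliers v_i = (∏_{j≠i}(α_i − α_j))^{−1} mod 11.
  i = 1 (α = 9): (9−8)(9−1)(9−3)(9−10) = 1·8·6·(−1) = −48 ≡ 7, so v_1 = 7^{−1} = 8 (mod 11).
  i = 2 (α = 8): (8−9)(8−1)(8−3)(8−10) = (−1)·7·5·(−2) = 70 ≡ 4, so v_2 = 4^{−1} = 3 (mod 11).
  i = 3 (α = 1): (1−9)(1−8)(1−3)(1−10) = (−8)·(−7)·(−2)·(−9) = 1008 ≡ 7, so v_3 = 7^{−1} = 8 (mod 11).
  i = 4 (α = 3): (3−9)(3−8)(3−1)(3−10) = (−6)·(−5)·2·(−7) = −420 ≡ 9, so v_4 = 9^{−1} = 5 (mod 11).
  i = 5 (α = 10): (10−9)(10−8)(10−1)(10−3) = 1·2·9·7 = 126 ≡ 5, so v_5 = 5^{−1} = 9 (mod 11).
  v = [8, 3, 8, 5, 9].
Step 2: syndromes of r = [10, 2, 1, 6, 0] (all sums mod 11).
  S_0 = Σ v_i r_i = 8·10 + 3·2 + 8·1 + 5·6 + 9·0 = 124 ≡ 3.
  S_1 = Σ v_i α_i r_i = 8·9·10 + 3·8·2 + 8·1·1 + 5·3·6 + 9·10·0 = 866 ≡ 8.
  α_i^2 mod 11 = [4, 9, 1, 9, 1].
  S_2 = Σ v_i α_i^2 r_i = 8·4·10 + 3·9·2 + 8·1·1 + 5·9·6 + 9·1·0 = 652 ≡ 3.
  S = (3, 8, 3) ≠ 0, so r is not a codeword (an error is present).
Step 3: locate the error. For a single error e at position i, S_ℓ = v_i·e·α_i^ℓ, so α_err = S_1/S_0.
  S_0^{−1} = 3^{−1} = 4 (mod 11), so α_err = 8·4 = 32 ≡ 10 = α_5. Error position i = 5.
  Consistency check: S_2/S_1 = 3·7 = 21 ≡ 10 = α_err ✓ (single-error assumption holds).
Step 4: error magnitude e = S_0/v_5 = S_0·∏_{j≠5}(α_5 − α_j) = 3·5 = 15 ≡ 4 (mod 11).
Step 5: correct position 5: c_5 = r_5 − e = 0 − 4 ≡ 7 (mod 11). Hence c = [10, 2, 1, 6, 7].
  Check: interpolating c through the α_i gives m(x) = 4 + 8·x (degree < 2) with m(α_i) = c_i for every i, so c is indeed a codeword.


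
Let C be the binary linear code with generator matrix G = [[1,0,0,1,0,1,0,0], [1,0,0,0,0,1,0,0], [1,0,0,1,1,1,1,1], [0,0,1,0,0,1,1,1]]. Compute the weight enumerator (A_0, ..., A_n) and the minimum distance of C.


Weight distribution: A_0 = 1, A_1 = 1, A_2 = 1, A_3 = 4, A_4 = 5, A_5 = 3, A_6 = 1. Minimum distance d = 1.

Enumerate all 2^4 = 16 messages m ∈ F_2^4.
For each, compute codeword c = mG in F_2^8, then tally its weight.
  m = 0000 → c = 00000000, weight = 0.
  m = 1000 → c = 10010100, weight = 3.
  m = 0100 → c = 10000100, weight = 2.
  m = 1100 → c = 00010000, weight = 1.
  m = 0010 → c = 10011111, weight = 6.
  m = 1010 → c = 00001011, weight = 3.
  m = 0110 → c = 00011011, weight = 4.
  m = 1110 → c = 10001111, weight = 5.
  m = 0001 → c = 00100111, weight = 4.
  m = 1001 → c = 10110011, weight = 5.
  m = 0101 → c = 10100011, weight = 4.
  m = 1101 → c = 00110111, weight = 5.
  m = 0011 → c = 10111000, weight = 4.
  m = 1011 → c = 00101100, weight = 3.
  m = 0111 → c = 00111100, weight = 4.
  m = 1111 → c = 10101000, weight = 3.
Tally weights:
  weight 0: 1 codewords.
  weight 1: 1 codewords.
  weight 2: 1 codewords.
  weight 3: 4 codewords.
  weight 4: 5 codewords.
  weight 5: 3 codewords.
  weight 6: 1 codewords.
Minimum distance d = smallest w > 0 with A_w > 0 = 1.
Sanity: Σ A_w = 16 = 2^4 = 16 ✓.


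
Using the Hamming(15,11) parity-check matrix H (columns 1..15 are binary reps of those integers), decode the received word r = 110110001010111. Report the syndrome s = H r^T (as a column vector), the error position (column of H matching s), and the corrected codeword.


s = (1, 1, 0, 0)^T, error position = 12, corrected codeword c = 110110001011111

Compute s = H r^T mod 2 one row at a time:
  s_1 = 0 + 1 + 0 + 1 + 0 + 1 + 1 + 1 = 5 ≡ 1 (mod 2).
  s_2 = 1 + 1 + 0 + 0 + 0 + 1 + 1 + 1 = 5 ≡ 1 (mod 2).
  s_3 = 1 + 0 + 0 + 0 + 0 + 1 + 1 + 1 = 4 ≡ 0 (mod 2).
  s_4 = 1 + 0 + 1 + 0 + 1 + 1 + 1 + 1 = 6 ≡ 0 (mod 2).
s = (1, 1, 0, 0)^T — this equals column 12 of H (binary 1100), so error is at position 12.
Correct: flip bit 12 of r = 110110001010111 to get c = 110110001011111.


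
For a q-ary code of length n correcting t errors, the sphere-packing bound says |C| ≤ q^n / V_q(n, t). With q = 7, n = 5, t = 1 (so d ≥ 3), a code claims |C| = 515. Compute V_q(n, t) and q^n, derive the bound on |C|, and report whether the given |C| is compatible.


V_q(n, t) = 31, q^n = 16807, Hamming bound = 542, |C| = 515 ≤ bound (satisfied).

Step 1: Compute V_q(n, t) = Σ_{j=0}^1 C(n, j) (q−1)^j.
  j = 0: C(5,0)·(6)^0 = 1·1 = 1.
  j = 1: C(5,1)·(6)^1 = 5·6 = 30.
  V_q(n, t) = 1 + 30 = 31.
Step 2: q^n = 7^5 = 16807.
Step 3: Hamming bound ⌊q^n / V_q(n,t)⌋ = ⌊16807/31⌋ = 542.
Step 4: Compare |C| = 515 to 542: satisfied.
The claimed |C| lies below the Hamming bound.


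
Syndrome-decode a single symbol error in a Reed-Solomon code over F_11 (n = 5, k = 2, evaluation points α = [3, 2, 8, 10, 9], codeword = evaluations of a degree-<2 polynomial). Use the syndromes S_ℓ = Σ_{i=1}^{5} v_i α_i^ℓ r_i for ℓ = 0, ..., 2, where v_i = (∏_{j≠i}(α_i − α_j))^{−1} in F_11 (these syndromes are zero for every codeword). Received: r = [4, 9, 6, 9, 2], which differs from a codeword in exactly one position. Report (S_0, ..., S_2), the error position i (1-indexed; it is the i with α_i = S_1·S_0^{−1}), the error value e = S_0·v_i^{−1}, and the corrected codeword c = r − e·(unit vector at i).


S = (2, 4, 8), error at position 2, error magnitude e = 1, c = [4, 8, 6, 9, 2].

Step 1: column multipliers v_i = (∏_{j≠i}(α_i − α_j))^{−1} mod 11.
  i = 1 (α = 3): (3−2)(3−8)(3−10)(3−9) = 1·(−5)·(−7)·(−6) = −210 ≡ 10, so v_1 = 10^{−1} = 10 (mod 11).
  i = 2 (α = 2): (2−3)(2−8)(2−10)(2−9) = (−1)·(−6)·(−8)·(−7) = 336 ≡ 6, so v_2 = 6^{−1} = 2 (mod 11).
  i = 3 (α = 8): (8−3)(8−2)(8−10)(8−9) = 5·6·(−2)·(−1) = 60 ≡ 5, so v_3 = 5^{−1} = 9 (mod 11).
  i = 4 (α = 10): (10−3)(10−2)(10−8)(10−9) = 7·8·2·1 = 112 ≡ 2, so v_4 = 2^{−1} = 6 (mod 11).
  i = 5 (α = 9): (9−3)(9−2)(9−8)(9−10) = 6·7·1·(−1) = −42 ≡ 2, so v_5 = 2^{−1} = 6 (mod 11).
  v = [10, 2, 9, 6, 6].
Step 2: syndromes of r = [4, 9, 6, 9, 2] (all sums mod 11).
  S_0 = Σ v_i r_i = 10·4 + 2·9 + 9·6 + 6·9 + 6·2 = 178 ≡ 2.
  S_1 = Σ v_i α_i r_i = 10·3·4 + 2·2·9 + 9·8·6 + 6·10·9 + 6·9·2 = 1236 ≡ 4.
  α_i^2 mod 11 = [9, 4, 9, 1, 4].
  S_2 = Σ v_i α_i^2 r_i = 10·9·4 + 2·4·9 + 9·9·6 + 6·1·9 + 6·4·2 = 1020 ≡ 8.
  S = (2, 4, 8) ≠ 0, so r is not a codeword (an error is present).
Step 3: locate the error. For a single error e at position i, S_ℓ = v_i·e·α_i^ℓ, so α_err = S_1/S_0.
  S_0^{−1} = 2^{−1} = 6 (mod 11), so α_err = 4·6 = 24 ≡ 2 = α_2. Error position i = 2.
  Consistency check: S_2/S_1 = 8·3 = 24 ≡ 2 = α_err ✓ (single-error assumption holds).
Step 4: error magnitude e = S_0/v_2 = S_0·∏_{j≠2}(α_2 − α_j) = 2·6 = 12 ≡ 1 (mod 11).
Step 5: correct position 2: c_2 = r_2 − e = 9 − 1 ≡ 8 (mod 11). Hence c = [4, 8, 6, 9, 2].
  Check: interpolating c through the α_i gives m(x) = 5 + 7·x (degree < 2) with m(α_i) = c_i for every i, so c is indeed a codeword.


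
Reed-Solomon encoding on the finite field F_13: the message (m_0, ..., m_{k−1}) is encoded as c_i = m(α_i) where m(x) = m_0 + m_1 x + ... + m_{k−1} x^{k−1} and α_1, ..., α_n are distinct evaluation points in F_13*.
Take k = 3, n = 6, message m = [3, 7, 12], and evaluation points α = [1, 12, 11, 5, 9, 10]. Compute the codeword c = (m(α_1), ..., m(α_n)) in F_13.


c = [9, 8, 11, 0, 11, 12]

Message polynomial: m(x) = 3 + 7·x + 12·x^2 (mod 13).
For each evaluation point α_i, compute m(α_i) mod 13:
  α_1 = 1: Horner steps 12 → 6 → 9, so m(1) = 9.
  α_2 = 12: Horner steps 12 → 8 → 8, so m(12) = 8.
  α_3 = 11: Horner steps 12 → 9 → 11, so m(11) = 11.
  α_4 = 5: Horner steps 12 → 2 → 0, so m(5) = 0.
  α_5 = 9: Horner steps 12 → 11 → 11, so m(9) = 11.
  α_6 = 10: Horner steps 12 → 10 → 12, so m(10) = 12.
Codeword c = [9, 8, 11, 0, 11, 12] ∈ F_13^6.


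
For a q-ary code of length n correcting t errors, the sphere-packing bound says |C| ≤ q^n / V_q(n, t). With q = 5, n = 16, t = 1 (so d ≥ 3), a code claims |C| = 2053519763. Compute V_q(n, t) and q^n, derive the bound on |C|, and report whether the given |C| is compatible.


V_q(n, t) = 65, q^n = 152587890625, Hamming bound = 2347506009, |C| = 2053519763 ≤ bound (satisfied).

Step 1: Compute V_q(n, t) = Σ_{j=0}^1 C(n, j) (q−1)^j.
  j = 0: C(16,0)·(4)^0 = 1·1 = 1.
  j = 1: C(16,1)·(4)^1 = 16·4 = 64.
  V_q(n, t) = 1 + 64 = 65.
Step 2: q^n = 5^16 = 152587890625.
Step 3: Hamming bound ⌊q^n / V_q(n,t)⌋ = ⌊152587890625/65⌋ = 2347506009.
Step 4: Compare |C| = 2053519763 to 2347506009: satisfied.
The claimed |C| lies below the Hamming bound.


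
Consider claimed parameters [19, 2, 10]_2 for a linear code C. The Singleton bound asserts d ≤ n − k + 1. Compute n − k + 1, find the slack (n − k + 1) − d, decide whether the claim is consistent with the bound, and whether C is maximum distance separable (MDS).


Singleton RHS = n − k + 1 = 18, slack = 8, bound satisfied, not MDS.

Singleton bound: d ≤ n − k + 1.
Here n = 19, k = 2, so n − k + 1 = 18.
Given d = 10, check d ≤ 18: YES.
Slack = (n − k + 1) − d = 8.
The code is NOT MDS (slack = 8 > 0).
Description: the claimed parameters are [19, 2, 10]_2; such a code would be non-MDS.


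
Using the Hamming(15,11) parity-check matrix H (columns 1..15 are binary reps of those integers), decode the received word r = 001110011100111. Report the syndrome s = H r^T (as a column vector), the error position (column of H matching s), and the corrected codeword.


s = (0, 1, 0, 1)^T, error position = 5, corrected codeword c = 001100011100111

Compute s = H r^T mod 2 one row at a time:
  s_1 = 1 + 1 + 1 + 0 + 0 + 1 + 1 + 1 = 6 ≡ 0 (mod 2).
  s_2 = 1 + 1 + 0 + 0 + 0 + 1 + 1 + 1 = 5 ≡ 1 (mod 2).
  s_3 = 0 + 1 + 0 + 0 + 1 + 0 + 1 + 1 = 4 ≡ 0 (mod 2).
  s_4 = 0 + 1 + 1 + 0 + 1 + 0 + 1 + 1 = 5 ≡ 1 (mod 2).
s = (0, 1, 0, 1)^T — this equals column 5 of H (binary 0101), so error is at position 5.
Correct: flip bit 5 of r = 001110011100111 to get c = 001100011100111.


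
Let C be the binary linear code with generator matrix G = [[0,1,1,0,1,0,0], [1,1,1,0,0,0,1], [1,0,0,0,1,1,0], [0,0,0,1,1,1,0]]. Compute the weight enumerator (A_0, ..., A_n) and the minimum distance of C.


Weight distribution: A_0 = 1, A_2 = 2, A_3 = 5, A_4 = 5, A_5 = 2, A_7 = 1. Minimum distance d = 2.

Enumerate all 2^4 = 16 messages m ∈ F_2^4.
For each, compute codeword c = mG in F_2^7, then tally its weight.
  m = 0000 → c = 0000000, weight = 0.
  m = 1000 → c = 0110100, weight = 3.
  m = 0100 → c = 1110001, weight = 4.
  m = 1100 → c = 1000101, weight = 3.
  m = 0010 → c = 1000110, weight = 3.
  m = 1010 → c = 1110010, weight = 4.
  m = 0110 → c = 0110111, weight = 5.
  m = 1110 → c = 0000011, weight = 2.
  m = 0001 → c = 0001110, weight = 3.
  m = 1001 → c = 0111010, weight = 4.
  m = 0101 → c = 1111111, weight = 7.
  m = 1101 → c = 1001011, weight = 4.
  m = 0011 → c = 1001000, weight = 2.
  m = 1011 → c = 1111100, weight = 5.
  m = 0111 → c = 0111001, weight = 4.
  m = 1111 → c = 0001101, weight = 3.
Tally weights:
  weight 0: 1 codewords.
  weight 2: 2 codewords.
  weight 3: 5 codewords.
  weight 4: 5 codewords.
  weight 5: 2 codewords.
  weight 7: 1 codewords.
Minimum distance d = smallest w > 0 with A_w > 0 = 2.
Sanity: Σ A_w = 16 = 2^4 = 16 ✓.


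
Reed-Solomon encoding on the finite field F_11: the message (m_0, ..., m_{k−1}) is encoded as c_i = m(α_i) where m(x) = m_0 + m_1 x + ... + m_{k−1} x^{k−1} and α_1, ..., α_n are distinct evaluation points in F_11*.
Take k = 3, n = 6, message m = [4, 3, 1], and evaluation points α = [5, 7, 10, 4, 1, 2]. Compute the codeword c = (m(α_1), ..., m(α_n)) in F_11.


c = [0, 8, 2, 10, 8, 3]

Message polynomial: m(x) = 4 + 3·x + 1·x^2 (mod 11).
For each evaluation point α_i, compute m(α_i) mod 11:
  α_1 = 5: Horner steps 1 → 8 → 0, so m(5) = 0.
  α_2 = 7: Horner steps 1 → 10 → 8, so m(7) = 8.
  α_3 = 10: Horner steps 1 → 2 → 2, so m(10) = 2.
  α_4 = 4: Horner steps 1 → 7 → 10, so m(4) = 10.
  α_5 = 1: Horner steps 1 → 4 → 8, so m(1) = 8.
  α_6 = 2: Horner steps 1 → 5 → 3, so m(2) = 3.
Codeword c = [0, 8, 2, 10, 8, 3] ∈ F_11^6.


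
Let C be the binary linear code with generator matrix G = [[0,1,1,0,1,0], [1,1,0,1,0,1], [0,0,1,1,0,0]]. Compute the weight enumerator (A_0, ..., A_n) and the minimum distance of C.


Weight distribution: A_0 = 1, A_2 = 1, A_3 = 3, A_4 = 2, A_5 = 1. Minimum distance d = 2.

Enumerate all 2^3 = 8 messages m ∈ F_2^3.
For each, compute codeword c = mG in F_2^6, then tally its weight.
  m = 000 → c = 000000, weight = 0.
  m = 100 → c = 011010, weight = 3.
  m = 010 → c = 110101, weight = 4.
  m = 110 → c = 101111, weight = 5.
  m = 001 → c = 001100, weight = 2.
  m = 101 → c = 010110, weight = 3.
  m = 011 → c = 111001, weight = 4.
  m = 111 → c = 100011, weight = 3.
Tally weights:
  weight 0: 1 codewords.
  weight 2: 1 codewords.
  weight 3: 3 codewords.
  weight 4: 2 codewords.
  weight 5: 1 codewords.
Minimum distance d = smallest w > 0 with A_w > 0 = 2.
Sanity: Σ A_w = 8 = 2^3 = 8 ✓.


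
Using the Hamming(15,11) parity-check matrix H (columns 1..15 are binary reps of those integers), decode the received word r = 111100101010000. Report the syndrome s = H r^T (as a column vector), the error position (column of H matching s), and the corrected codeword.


s = (0, 0, 0, 1)^T, error position = 1, corrected codeword c = 011100101010000

Compute s = H r^T mod 2 one row at a time:
  s_1 = 0 + 1 + 0 + 1 + 0 + 0 + 0 + 0 = 2 ≡ 0 (mod 2).
  s_2 = 1 + 0 + 0 + 1 + 0 + 0 + 0 + 0 = 2 ≡ 0 (mod 2).
  s_3 = 1 + 1 + 0 + 1 + 0 + 1 + 0 + 0 = 4 ≡ 0 (mod 2).
  s_4 = 1 + 1 + 0 + 1 + 1 + 1 + 0 + 0 = 5 ≡ 1 (mod 2).
s = (0, 0, 0, 1)^T — this equals column 1 of H (binary 0001), so error is at position 1.
Correct: flip bit 1 of r = 111100101010000 to get c = 011100101010000.


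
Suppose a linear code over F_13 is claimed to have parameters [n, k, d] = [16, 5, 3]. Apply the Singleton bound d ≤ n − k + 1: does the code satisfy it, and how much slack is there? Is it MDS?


Singleton RHS = n − k + 1 = 12, slack = 9, bound satisfied, not MDS.

Singleton bound: d ≤ n − k + 1.
Here n = 16, k = 5, so n − k + 1 = 12.
Given d = 3, check d ≤ 12: YES.
Slack = (n − k + 1) − d = 9.
The code is NOT MDS (slack = 9 > 0).
Description: the claimed parameters are [16, 5, 3]_13; such a code would be non-MDS.


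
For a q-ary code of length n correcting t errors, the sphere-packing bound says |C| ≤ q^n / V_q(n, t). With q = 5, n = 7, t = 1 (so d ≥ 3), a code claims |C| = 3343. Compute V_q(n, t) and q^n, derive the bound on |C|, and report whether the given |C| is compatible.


V_q(n, t) = 29, q^n = 78125, Hamming bound = 2693, |C| = 3343 > bound (violated).

Step 1: Compute V_q(n, t) = Σ_{j=0}^1 C(n, j) (q−1)^j.
  j = 0: C(7,0)·(4)^0 = 1·1 = 1.
  j = 1: C(7,1)·(4)^1 = 7·4 = 28.
  V_q(n, t) = 1 + 28 = 29.
Step 2: q^n = 5^7 = 78125.
Step 3: Hamming bound ⌊q^n / V_q(n,t)⌋ = ⌊78125/29⌋ = 2693.
Step 4: Compare |C| = 3343 to 2693: violated.
The claimed |C| lies above the Hamming bound, so no 5-ary code of length 7 with d ≥ 3 can have 3343 codewords.


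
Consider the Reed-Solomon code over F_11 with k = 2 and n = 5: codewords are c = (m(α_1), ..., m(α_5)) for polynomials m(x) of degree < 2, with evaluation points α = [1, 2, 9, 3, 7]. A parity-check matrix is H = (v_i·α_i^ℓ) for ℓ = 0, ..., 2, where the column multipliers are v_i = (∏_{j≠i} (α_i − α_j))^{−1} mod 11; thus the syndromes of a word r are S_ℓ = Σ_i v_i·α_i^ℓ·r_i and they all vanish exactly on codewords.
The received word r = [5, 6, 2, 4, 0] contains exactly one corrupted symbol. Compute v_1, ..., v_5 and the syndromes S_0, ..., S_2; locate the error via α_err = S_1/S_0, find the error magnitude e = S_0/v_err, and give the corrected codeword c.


S = (2, 6, 7), error at position 4, error magnitude e = 8, c = [5, 6, 2, 7, 0].

Step 1: column multipliers v_i = (∏_{j≠i}(α_i − α_j))^{−1} mod 11.
  i = 1 (α = 1): (1−2)(1−9)(1−3)(1−7) = (−1)·(−8)·(−2)·(−6) = 96 ≡ 8, so v_1 = 8^{−1} = 7 (mod 11).
  i = 2 (α = 2): (2−1)(2−9)(2−3)(2−7) = 1·(−7)·(−1)·(−5) = −35 ≡ 9, so v_2 = 9^{−1} = 5 (mod 11).
  i = 3 (α = 9): (9−1)(9−2)(9−3)(9−7) = 8·7·6·2 = 672 ≡ 1, so v_3 = 1^{−1} = 1 (mod 11).
  i = 4 (α = 3): (3−1)(3−2)(3−9)(3−7) = 2·1·(−6)·(−4) = 48 ≡ 4, so v_4 = 4^{−1} = 3 (mod 11).
  i = 5 (α = 7): (7−1)(7−2)(7−9)(7−3) = 6·5·(−2)·4 = −240 ≡ 2, so v_5 = 2^{−1} = 6 (mod 11).
  v = [7, 5, 1, 3, 6].
Step 2: syndromes of r = [5, 6, 2, 4, 0] (all sums mod 11).
  S_0 = Σ v_i r_i = 7·5 + 5·6 + 1·2 + 3·4 + 6·0 = 79 ≡ 2.
  S_1 = Σ v_i α_i r_i = 7·1·5 + 5·2·6 + 1·9·2 + 3·3·4 + 6·7·0 = 149 ≡ 6.
  α_i^2 mod 11 = [1, 4, 4, 9, 5].
  S_2 = Σ v_i α_i^2 r_i = 7·1·5 + 5·4·6 + 1·4·2 + 3·9·4 + 6·5·0 = 271 ≡ 7.
  S = (2, 6, 7) ≠ 0, so r is not a codeword (an error is present).
Step 3: locate the error. For a single error e at position i, S_ℓ = v_i·e·α_i^ℓ, so α_err = S_1/S_0.
  S_0^{−1} = 2^{−1} = 6 (mod 11), so α_err = 6·6 = 36 ≡ 3 = α_4. Error position i = 4.
  Consistency check: S_2/S_1 = 7·2 = 14 ≡ 3 = α_err ✓ (single-error assumption holds).
Step 4: error magnitude e = S_0/v_4 = S_0·∏_{j≠4}(α_4 − α_j) = 2·4 = 8 ≡ 8 (mod 11).
Step 5: correct position 4: c_4 = r_4 − e = 4 − 8 ≡ 7 (mod 11). Hence c = [5, 6, 2, 7, 0].
  Check: interpolating c through the α_i gives m(x) = 4 + 1·x (degree < 2) with m(α_i) = c_i for every i, so c is indeed a codeword.


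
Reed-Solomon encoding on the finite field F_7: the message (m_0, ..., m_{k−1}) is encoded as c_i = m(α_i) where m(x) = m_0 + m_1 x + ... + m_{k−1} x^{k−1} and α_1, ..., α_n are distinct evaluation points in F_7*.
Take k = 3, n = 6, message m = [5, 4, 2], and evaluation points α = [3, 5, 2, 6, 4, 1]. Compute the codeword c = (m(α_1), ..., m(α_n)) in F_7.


c = [0, 5, 0, 3, 4, 4]

Message polynomial: m(x) = 5 + 4·x + 2·x^2 (mod 7).
For each evaluation point α_i, compute m(α_i) mod 7:
  α_1 = 3: Horner steps 2 → 3 → 0, so m(3) = 0.
  α_2 = 5: Horner steps 2 → 0 → 5, so m(5) = 5.
  α_3 = 2: Horner steps 2 → 1 → 0, so m(2) = 0.
  α_4 = 6: Horner steps 2 → 2 → 3, so m(6) = 3.
  α_5 = 4: Horner steps 2 → 5 → 4, so m(4) = 4.
  α_6 = 1: Horner steps 2 → 6 → 4, so m(1) = 4.
Codeword c = [0, 5, 0, 3, 4, 4] ∈ F_7^6.


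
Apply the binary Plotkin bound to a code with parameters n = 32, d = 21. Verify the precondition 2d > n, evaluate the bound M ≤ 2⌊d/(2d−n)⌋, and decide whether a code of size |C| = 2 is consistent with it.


Plotkin bound M ≤ 4; given |C| = 2 ≤ bound (satisfied).

Check applicability: 2d = 42, n = 32.
2d − n = 10 > 0, so Plotkin applies.
Compute d/(2d−n) = 21/10 ≈ 2.1000.
⌊d/(2d−n)⌋ = 2.
Plotkin bound: M ≤ 2·2 = 4.
Given |C| = 2, check: satisfied.
This |C| is below the Plotkin bound.


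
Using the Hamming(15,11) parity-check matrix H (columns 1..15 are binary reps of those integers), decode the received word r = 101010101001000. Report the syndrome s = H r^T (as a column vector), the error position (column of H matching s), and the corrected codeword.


s = (0, 1, 0, 1)^T, error position = 5, corrected codeword c = 101000101001000

Compute s = H r^T mod 2 one row at a time:
  s_1 = 0 + 1 + 0 + 0 + 1 + 0 + 0 + 0 = 2 ≡ 0 (mod 2).
  s_2 = 0 + 1 + 0 + 1 + 1 + 0 + 0 + 0 = 3 ≡ 1 (mod 2).
  s_3 = 0 + 1 + 0 + 1 + 0 + 0 + 0 + 0 = 2 ≡ 0 (mod 2).
  s_4 = 1 + 1 + 1 + 1 + 1 + 0 + 0 + 0 = 5 ≡ 1 (mod 2).
s = (0, 1, 0, 1)^T — this equals column 5 of H (binary 0101), so error is at position 5.
Correct: flip bit 5 of r = 101010101001000 to get c = 101000101001000.


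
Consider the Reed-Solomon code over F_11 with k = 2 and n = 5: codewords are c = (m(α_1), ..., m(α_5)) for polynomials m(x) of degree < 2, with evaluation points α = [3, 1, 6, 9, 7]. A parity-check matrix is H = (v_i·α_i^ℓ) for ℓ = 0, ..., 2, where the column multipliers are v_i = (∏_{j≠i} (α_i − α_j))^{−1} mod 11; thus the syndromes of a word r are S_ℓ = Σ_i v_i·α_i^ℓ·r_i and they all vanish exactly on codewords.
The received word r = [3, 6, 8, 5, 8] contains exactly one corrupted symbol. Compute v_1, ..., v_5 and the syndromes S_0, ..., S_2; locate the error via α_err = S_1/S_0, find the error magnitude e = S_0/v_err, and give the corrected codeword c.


S = (4, 2, 1), error at position 3, error magnitude e = 4, c = [3, 6, 4, 5, 8].

Step 1: column multipliers v_i = (∏_{j≠i}(α_i − α_j))^{−1} mod 11.
  i = 1 (α = 3): (3−1)(3−6)(3−9)(3−7) = 2·(−3)·(−6)·(−4) = −144 ≡ 10, so v_1 = 10^{−1} = 10 (mod 11).
  i = 2 (α = 1): (1−3)(1−6)(1−9)(1−7) = (−2)·(−5)·(−8)·(−6) = 480 ≡ 7, so v_2 = 7^{−1} = 8 (mod 11).
  i = 3 (α = 6): (6−3)(6−1)(6−9)(6−7) = 3·5·(−3)·(−1) = 45 ≡ 1, so v_3 = 1^{−1} = 1 (mod 11).
  i = 4 (α = 9): (9−3)(9−1)(9−6)(9−7) = 6·8·3·2 = 288 ≡ 2, so v_4 = 2^{−1} = 6 (mod 11).
  i = 5 (α = 7): (7−3)(7−1)(7−6)(7−9) = 4·6·1·(−2) = −48 ≡ 7, so v_5 = 7^{−1} = 8 (mod 11).
  v = [10, 8, 1, 6, 8].
Step 2: syndromes of r = [3, 6, 8, 5, 8] (all sums mod 11).
  S_0 = Σ v_i r_i = 10·3 + 8·6 + 1·8 + 6·5 + 8·8 = 180 ≡ 4.
  S_1 = Σ v_i α_i r_i = 10·3·3 + 8·1·6 + 1·6·8 + 6·9·5 + 8·7·8 = 904 ≡ 2.
  α_i^2 mod 11 = [9, 1, 3, 4, 5].
  S_2 = Σ v_i α_i^2 r_i = 10·9·3 + 8·1·6 + 1·3·8 + 6·4·5 + 8·5·8 = 782 ≡ 1.
  S = (4, 2, 1) ≠ 0, so r is not a codeword (an error is present).
Step 3: locate the error. For a single error e at position i, S_ℓ = v_i·e·α_i^ℓ, so α_err = S_1/S_0.
  S_0^{−1} = 4^{−1} = 3 (mod 11), so α_err = 2·3 = 6 ≡ 6 = α_3. Error position i = 3.
  Consistency check: S_2/S_1 = 1·6 = 6 ≡ 6 = α_err ✓ (single-error assumption holds).
Step 4: error magnitude e = S_0/v_3 = S_0·∏_{j≠3}(α_3 − α_j) = 4·1 = 4 ≡ 4 (mod 11).
Step 5: correct position 3: c_3 = r_3 − e = 8 − 4 ≡ 4 (mod 11). Hence c = [3, 6, 4, 5, 8].
  Check: interpolating c through the α_i gives m(x) = 2 + 4·x (degree < 2) with m(α_i) = c_i for every i, so c is indeed a codeword.
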